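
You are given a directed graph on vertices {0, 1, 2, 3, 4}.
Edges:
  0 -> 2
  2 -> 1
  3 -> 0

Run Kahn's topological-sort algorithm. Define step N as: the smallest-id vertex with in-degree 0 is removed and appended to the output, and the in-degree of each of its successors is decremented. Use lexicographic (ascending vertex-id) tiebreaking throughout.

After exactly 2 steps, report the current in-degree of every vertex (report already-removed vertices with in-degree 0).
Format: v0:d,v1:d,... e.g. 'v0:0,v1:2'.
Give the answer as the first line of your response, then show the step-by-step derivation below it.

v0:0,v1:1,v2:0,v3:0,v4:0

step 1: output 3; order=[3]; indeg=(0,1,1,0,0)
step 2: output 0; order=[3,0]; indeg=(0,1,0,0,0)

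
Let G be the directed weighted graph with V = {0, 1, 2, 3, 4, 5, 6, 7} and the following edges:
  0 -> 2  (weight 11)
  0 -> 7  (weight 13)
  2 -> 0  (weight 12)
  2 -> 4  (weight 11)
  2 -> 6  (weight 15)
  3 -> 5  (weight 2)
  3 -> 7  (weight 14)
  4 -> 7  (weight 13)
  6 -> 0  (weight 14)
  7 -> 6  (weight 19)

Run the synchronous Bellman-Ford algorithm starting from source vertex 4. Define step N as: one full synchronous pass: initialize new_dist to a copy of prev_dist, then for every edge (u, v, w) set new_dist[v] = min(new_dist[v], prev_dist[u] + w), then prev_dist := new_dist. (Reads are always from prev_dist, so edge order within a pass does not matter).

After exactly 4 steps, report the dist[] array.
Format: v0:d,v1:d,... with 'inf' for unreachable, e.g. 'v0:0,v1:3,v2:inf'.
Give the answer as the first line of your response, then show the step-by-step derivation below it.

v0:46,v1:inf,v2:57,v3:inf,v4:0,v5:inf,v6:32,v7:13

step 1: dist = v0:inf,v1:inf,v2:inf,v3:inf,v4:0,v5:inf,v6:inf,v7:13
step 2: dist = v0:inf,v1:inf,v2:inf,v3:inf,v4:0,v5:inf,v6:32,v7:13
step 3: dist = v0:46,v1:inf,v2:inf,v3:inf,v4:0,v5:inf,v6:32,v7:13
step 4: dist = v0:46,v1:inf,v2:57,v3:inf,v4:0,v5:inf,v6:32,v7:13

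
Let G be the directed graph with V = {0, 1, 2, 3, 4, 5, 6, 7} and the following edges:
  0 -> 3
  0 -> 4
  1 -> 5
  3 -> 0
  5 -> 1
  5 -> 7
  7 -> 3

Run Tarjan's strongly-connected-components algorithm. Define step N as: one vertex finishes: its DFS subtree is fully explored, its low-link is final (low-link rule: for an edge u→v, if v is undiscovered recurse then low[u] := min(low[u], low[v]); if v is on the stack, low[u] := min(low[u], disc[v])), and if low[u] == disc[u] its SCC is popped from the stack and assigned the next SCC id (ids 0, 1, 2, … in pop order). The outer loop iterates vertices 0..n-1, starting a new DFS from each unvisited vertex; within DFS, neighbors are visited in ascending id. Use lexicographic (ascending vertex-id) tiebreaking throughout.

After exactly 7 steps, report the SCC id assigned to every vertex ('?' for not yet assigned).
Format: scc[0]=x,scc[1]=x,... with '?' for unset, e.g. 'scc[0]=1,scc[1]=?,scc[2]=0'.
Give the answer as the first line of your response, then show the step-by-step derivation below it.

scc[0]=1,scc[1]=3,scc[2]=4,scc[3]=1,scc[4]=0,scc[5]=3,scc[6]=?,scc[7]=2

step 1: low=(low[0]=0,low[1]=?,low[2]=?,low[3]=0,low[4]=?,low[5]=?,low[6]=?,low[7]=?); scc=(scc[0]=?,scc[1]=?,scc[2]=?,scc[3]=?,scc[4]=?,scc[5]=?,scc[6]=?,scc[7]=?)
step 2: low=(low[0]=0,low[1]=?,low[2]=?,low[3]=0,low[4]=2,low[5]=?,low[6]=?,low[7]=?); scc=(scc[0]=?,scc[1]=?,scc[2]=?,scc[3]=?,scc[4]=0,scc[5]=?,scc[6]=?,scc[7]=?)
step 3: low=(low[0]=0,low[1]=?,low[2]=?,low[3]=0,low[4]=2,low[5]=?,low[6]=?,low[7]=?); scc=(scc[0]=1,scc[1]=?,scc[2]=?,scc[3]=1,scc[4]=0,scc[5]=?,scc[6]=?,scc[7]=?)
step 4: low=(low[0]=0,low[1]=3,low[2]=?,low[3]=0,low[4]=2,low[5]=3,low[6]=?,low[7]=5); scc=(scc[0]=1,scc[1]=?,scc[2]=?,scc[3]=1,scc[4]=0,scc[5]=?,scc[6]=?,scc[7]=2)
step 5: low=(low[0]=0,low[1]=3,low[2]=?,low[3]=0,low[4]=2,low[5]=3,low[6]=?,low[7]=5); scc=(scc[0]=1,scc[1]=?,scc[2]=?,scc[3]=1,scc[4]=0,scc[5]=?,scc[6]=?,scc[7]=2)
step 6: low=(low[0]=0,low[1]=3,low[2]=?,low[3]=0,low[4]=2,low[5]=3,low[6]=?,low[7]=5); scc=(scc[0]=1,scc[1]=3,scc[2]=?,scc[3]=1,scc[4]=0,scc[5]=3,scc[6]=?,scc[7]=2)
step 7: low=(low[0]=0,low[1]=3,low[2]=6,low[3]=0,low[4]=2,low[5]=3,low[6]=?,low[7]=5); scc=(scc[0]=1,scc[1]=3,scc[2]=4,scc[3]=1,scc[4]=0,scc[5]=3,scc[6]=?,scc[7]=2)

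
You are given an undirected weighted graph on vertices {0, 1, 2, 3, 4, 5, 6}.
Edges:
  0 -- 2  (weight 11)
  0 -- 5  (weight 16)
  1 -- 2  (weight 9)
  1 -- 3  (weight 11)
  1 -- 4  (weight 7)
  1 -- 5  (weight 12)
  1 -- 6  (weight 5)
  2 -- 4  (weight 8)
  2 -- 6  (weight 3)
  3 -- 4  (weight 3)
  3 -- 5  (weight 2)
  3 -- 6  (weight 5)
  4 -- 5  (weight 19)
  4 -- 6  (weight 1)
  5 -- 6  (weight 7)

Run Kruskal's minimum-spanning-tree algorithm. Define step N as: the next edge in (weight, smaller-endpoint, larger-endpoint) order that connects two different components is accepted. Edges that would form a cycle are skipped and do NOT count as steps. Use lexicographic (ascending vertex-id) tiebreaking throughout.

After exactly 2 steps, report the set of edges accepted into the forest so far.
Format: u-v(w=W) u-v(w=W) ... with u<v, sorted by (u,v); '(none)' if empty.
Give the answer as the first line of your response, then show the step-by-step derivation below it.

3-5(w=2) 4-6(w=1)

step 1: add edge 4-6 (w=1); MST = {4-6(w=1)}
step 2: add edge 3-5 (w=2); MST = {3-5(w=2) 4-6(w=1)}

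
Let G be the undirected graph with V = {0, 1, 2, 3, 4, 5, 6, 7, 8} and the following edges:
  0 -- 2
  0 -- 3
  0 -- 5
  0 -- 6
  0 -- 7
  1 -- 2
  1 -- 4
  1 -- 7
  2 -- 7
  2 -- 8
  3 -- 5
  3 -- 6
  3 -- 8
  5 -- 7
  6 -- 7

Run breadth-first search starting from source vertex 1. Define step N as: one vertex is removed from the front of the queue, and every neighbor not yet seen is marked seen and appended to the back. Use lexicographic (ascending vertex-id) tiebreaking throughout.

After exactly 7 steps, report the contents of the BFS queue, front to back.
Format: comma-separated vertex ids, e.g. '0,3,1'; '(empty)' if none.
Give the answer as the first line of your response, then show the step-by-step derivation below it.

6,3

step 1: dequeue 1; queue=[2,4,7]; order=1
step 2: dequeue 2; queue=[4,7,0,8]; order=1,2
step 3: dequeue 4; queue=[7,0,8]; order=1,2,4
step 4: dequeue 7; queue=[0,8,5,6]; order=1,2,4,7
step 5: dequeue 0; queue=[8,5,6,3]; order=1,2,4,7,0
step 6: dequeue 8; queue=[5,6,3]; order=1,2,4,7,0,8
step 7: dequeue 5; queue=[6,3]; order=1,2,4,7,0,8,5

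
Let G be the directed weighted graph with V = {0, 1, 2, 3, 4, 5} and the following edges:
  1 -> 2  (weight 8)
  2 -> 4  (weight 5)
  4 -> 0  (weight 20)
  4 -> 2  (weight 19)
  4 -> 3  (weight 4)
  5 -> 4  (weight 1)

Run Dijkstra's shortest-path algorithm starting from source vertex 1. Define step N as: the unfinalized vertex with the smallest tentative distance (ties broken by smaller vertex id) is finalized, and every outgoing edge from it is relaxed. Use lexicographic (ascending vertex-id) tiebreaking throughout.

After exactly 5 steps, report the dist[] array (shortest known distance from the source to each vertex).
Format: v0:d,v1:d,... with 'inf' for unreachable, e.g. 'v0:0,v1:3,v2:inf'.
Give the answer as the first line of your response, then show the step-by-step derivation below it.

v0:33,v1:0,v2:8,v3:17,v4:13,v5:inf

step 1: dist = v0:inf,v1:0,v2:8,v3:inf,v4:inf,v5:inf
step 2: dist = v0:inf,v1:0,v2:8,v3:inf,v4:13,v5:inf
step 3: dist = v0:33,v1:0,v2:8,v3:17,v4:13,v5:inf
step 4: dist = v0:33,v1:0,v2:8,v3:17,v4:13,v5:inf
step 5: dist = v0:33,v1:0,v2:8,v3:17,v4:13,v5:inf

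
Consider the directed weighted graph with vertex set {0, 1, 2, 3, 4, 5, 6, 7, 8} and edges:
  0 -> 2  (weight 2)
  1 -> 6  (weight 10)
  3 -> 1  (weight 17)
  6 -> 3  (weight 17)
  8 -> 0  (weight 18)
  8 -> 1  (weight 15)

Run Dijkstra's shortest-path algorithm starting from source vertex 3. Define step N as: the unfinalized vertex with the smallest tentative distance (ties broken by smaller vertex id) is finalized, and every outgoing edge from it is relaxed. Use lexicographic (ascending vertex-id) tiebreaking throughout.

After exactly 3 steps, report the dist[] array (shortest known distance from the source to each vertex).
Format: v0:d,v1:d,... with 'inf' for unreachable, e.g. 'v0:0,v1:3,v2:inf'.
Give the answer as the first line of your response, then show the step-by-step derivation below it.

v0:inf,v1:17,v2:inf,v3:0,v4:inf,v5:inf,v6:27,v7:inf,v8:inf

step 1: dist = v0:inf,v1:17,v2:inf,v3:0,v4:inf,v5:inf,v6:inf,v7:inf,v8:inf
step 2: dist = v0:inf,v1:17,v2:inf,v3:0,v4:inf,v5:inf,v6:27,v7:inf,v8:inf
step 3: dist = v0:inf,v1:17,v2:inf,v3:0,v4:inf,v5:inf,v6:27,v7:inf,v8:inf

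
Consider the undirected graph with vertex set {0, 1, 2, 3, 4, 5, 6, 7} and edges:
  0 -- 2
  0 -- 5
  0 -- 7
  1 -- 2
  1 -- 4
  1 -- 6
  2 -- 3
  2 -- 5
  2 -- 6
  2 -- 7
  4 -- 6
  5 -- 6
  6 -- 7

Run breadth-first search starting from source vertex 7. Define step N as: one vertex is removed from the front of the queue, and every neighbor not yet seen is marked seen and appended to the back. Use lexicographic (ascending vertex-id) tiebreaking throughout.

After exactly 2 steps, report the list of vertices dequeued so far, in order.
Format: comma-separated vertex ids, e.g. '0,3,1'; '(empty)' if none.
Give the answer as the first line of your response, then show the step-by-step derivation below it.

7,0

step 1: dequeue 7; queue=[0,2,6]; order=7
step 2: dequeue 0; queue=[2,6,5]; order=7,0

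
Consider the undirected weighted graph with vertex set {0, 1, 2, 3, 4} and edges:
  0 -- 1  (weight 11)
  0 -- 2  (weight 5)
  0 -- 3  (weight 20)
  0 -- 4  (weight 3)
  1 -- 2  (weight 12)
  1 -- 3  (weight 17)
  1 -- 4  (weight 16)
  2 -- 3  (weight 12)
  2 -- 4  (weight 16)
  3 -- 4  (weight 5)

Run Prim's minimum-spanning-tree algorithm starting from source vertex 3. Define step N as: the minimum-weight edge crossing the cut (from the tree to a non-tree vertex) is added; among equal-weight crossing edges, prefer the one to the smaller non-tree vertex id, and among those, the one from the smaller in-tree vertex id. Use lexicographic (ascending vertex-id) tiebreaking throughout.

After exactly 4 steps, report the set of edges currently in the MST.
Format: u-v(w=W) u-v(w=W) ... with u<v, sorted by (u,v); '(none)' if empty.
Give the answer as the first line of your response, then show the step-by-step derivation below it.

0-1(w=11) 0-2(w=5) 0-4(w=3) 3-4(w=5)

step 1: add edge 3-4 (w=5); MST = {3-4(w=5)}
step 2: add edge 0-4 (w=3); MST = {0-4(w=3) 3-4(w=5)}
step 3: add edge 0-2 (w=5); MST = {0-2(w=5) 0-4(w=3) 3-4(w=5)}
step 4: add edge 0-1 (w=11); MST = {0-1(w=11) 0-2(w=5) 0-4(w=3) 3-4(w=5)}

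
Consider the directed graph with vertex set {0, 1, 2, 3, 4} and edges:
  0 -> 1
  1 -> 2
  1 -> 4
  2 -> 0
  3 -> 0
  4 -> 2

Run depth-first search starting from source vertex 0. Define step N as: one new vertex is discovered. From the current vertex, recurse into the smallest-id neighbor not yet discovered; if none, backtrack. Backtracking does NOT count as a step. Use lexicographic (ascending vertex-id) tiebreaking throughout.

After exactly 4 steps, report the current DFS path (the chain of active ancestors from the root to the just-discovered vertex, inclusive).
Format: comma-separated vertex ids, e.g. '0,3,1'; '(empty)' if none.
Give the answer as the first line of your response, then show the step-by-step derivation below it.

0,1,4

step 1: discover 0; path=0; order=0
step 2: discover 1; path=0>1; order=0,1
step 3: discover 2; path=0>1>2; order=0,1,2
step 4: discover 4; path=0>1>4; order=0,1,2,4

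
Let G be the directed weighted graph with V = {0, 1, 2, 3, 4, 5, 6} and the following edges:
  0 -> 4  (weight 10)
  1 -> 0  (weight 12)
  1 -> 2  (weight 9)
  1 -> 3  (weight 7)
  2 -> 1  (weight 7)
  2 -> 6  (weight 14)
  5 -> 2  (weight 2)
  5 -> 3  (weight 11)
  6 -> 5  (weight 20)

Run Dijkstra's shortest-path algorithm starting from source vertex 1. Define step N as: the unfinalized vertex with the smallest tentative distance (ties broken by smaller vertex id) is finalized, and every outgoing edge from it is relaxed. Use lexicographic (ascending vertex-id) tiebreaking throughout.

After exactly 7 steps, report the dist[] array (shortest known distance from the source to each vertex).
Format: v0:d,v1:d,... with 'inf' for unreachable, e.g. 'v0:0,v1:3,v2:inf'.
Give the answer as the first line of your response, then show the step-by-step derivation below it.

v0:12,v1:0,v2:9,v3:7,v4:22,v5:43,v6:23

step 1: dist = v0:12,v1:0,v2:9,v3:7,v4:inf,v5:inf,v6:inf
step 2: dist = v0:12,v1:0,v2:9,v3:7,v4:inf,v5:inf,v6:inf
step 3: dist = v0:12,v1:0,v2:9,v3:7,v4:inf,v5:inf,v6:23
step 4: dist = v0:12,v1:0,v2:9,v3:7,v4:22,v5:inf,v6:23
step 5: dist = v0:12,v1:0,v2:9,v3:7,v4:22,v5:inf,v6:23
step 6: dist = v0:12,v1:0,v2:9,v3:7,v4:22,v5:43,v6:23
step 7: dist = v0:12,v1:0,v2:9,v3:7,v4:22,v5:43,v6:23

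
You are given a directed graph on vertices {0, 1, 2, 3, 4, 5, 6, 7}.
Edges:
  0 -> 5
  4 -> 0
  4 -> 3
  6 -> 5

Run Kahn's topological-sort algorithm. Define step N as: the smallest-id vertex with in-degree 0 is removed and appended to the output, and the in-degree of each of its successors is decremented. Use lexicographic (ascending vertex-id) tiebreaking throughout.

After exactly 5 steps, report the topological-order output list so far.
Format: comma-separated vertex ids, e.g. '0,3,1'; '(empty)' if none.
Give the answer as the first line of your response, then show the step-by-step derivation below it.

1,2,4,0,3

step 1: output 1; order=[1]; indeg=(1,0,0,1,0,2,0,0)
step 2: output 2; order=[1,2]; indeg=(1,0,0,1,0,2,0,0)
step 3: output 4; order=[1,2,4]; indeg=(0,0,0,0,0,2,0,0)
step 4: output 0; order=[1,2,4,0]; indeg=(0,0,0,0,0,1,0,0)
step 5: output 3; order=[1,2,4,0,3]; indeg=(0,0,0,0,0,1,0,0)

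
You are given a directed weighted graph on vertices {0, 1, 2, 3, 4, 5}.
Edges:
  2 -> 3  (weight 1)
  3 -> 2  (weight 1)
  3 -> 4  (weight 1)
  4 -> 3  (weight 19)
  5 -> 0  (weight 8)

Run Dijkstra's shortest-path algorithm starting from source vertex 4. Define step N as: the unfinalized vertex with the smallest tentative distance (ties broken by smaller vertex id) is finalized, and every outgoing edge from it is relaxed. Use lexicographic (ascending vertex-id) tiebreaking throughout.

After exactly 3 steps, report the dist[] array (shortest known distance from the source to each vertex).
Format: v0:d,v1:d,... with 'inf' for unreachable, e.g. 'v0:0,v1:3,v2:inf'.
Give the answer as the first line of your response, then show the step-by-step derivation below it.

v0:inf,v1:inf,v2:20,v3:19,v4:0,v5:inf

step 1: dist = v0:inf,v1:inf,v2:inf,v3:19,v4:0,v5:inf
step 2: dist = v0:inf,v1:inf,v2:20,v3:19,v4:0,v5:inf
step 3: dist = v0:inf,v1:inf,v2:20,v3:19,v4:0,v5:inf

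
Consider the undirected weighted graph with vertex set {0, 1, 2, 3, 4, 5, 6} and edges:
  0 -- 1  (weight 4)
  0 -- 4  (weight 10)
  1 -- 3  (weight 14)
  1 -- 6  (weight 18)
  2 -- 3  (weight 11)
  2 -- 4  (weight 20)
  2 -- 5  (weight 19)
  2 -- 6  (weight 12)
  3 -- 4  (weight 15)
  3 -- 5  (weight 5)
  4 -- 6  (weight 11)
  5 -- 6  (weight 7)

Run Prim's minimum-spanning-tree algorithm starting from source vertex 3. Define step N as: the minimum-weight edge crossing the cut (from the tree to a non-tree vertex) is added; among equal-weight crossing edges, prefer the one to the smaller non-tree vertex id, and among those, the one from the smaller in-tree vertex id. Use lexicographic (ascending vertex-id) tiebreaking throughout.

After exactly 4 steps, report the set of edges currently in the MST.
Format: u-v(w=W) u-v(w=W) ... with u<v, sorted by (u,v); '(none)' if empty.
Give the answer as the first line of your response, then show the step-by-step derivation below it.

2-3(w=11) 3-5(w=5) 4-6(w=11) 5-6(w=7)

step 1: add edge 3-5 (w=5); MST = {3-5(w=5)}
step 2: add edge 5-6 (w=7); MST = {3-5(w=5) 5-6(w=7)}
step 3: add edge 2-3 (w=11); MST = {2-3(w=11) 3-5(w=5) 5-6(w=7)}
step 4: add edge 4-6 (w=11); MST = {2-3(w=11) 3-5(w=5) 4-6(w=11) 5-6(w=7)}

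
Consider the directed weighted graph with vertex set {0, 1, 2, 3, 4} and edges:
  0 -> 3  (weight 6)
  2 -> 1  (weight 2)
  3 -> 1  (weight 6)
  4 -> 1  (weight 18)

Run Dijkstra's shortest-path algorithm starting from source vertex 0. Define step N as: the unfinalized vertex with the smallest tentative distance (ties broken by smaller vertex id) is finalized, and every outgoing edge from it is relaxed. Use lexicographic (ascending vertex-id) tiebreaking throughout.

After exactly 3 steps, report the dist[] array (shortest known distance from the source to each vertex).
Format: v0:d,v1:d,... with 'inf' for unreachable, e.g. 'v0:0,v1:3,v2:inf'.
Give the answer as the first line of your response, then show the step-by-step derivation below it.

v0:0,v1:12,v2:inf,v3:6,v4:inf

step 1: dist = v0:0,v1:inf,v2:inf,v3:6,v4:inf
step 2: dist = v0:0,v1:12,v2:inf,v3:6,v4:inf
step 3: dist = v0:0,v1:12,v2:inf,v3:6,v4:inf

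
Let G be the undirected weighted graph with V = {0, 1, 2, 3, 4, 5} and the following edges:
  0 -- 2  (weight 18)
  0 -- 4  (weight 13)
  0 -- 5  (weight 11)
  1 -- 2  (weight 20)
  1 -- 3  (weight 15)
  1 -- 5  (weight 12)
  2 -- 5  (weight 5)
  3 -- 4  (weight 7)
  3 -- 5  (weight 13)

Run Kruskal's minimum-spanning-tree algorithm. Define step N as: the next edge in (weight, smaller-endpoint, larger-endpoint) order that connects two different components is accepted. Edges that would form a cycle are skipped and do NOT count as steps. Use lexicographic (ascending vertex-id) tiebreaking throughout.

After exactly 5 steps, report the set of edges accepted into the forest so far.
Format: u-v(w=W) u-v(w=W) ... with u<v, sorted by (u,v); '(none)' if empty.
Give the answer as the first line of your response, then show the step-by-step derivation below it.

0-4(w=13) 0-5(w=11) 1-5(w=12) 2-5(w=5) 3-4(w=7)

step 1: add edge 2-5 (w=5); MST = {2-5(w=5)}
step 2: add edge 3-4 (w=7); MST = {2-5(w=5) 3-4(w=7)}
step 3: add edge 0-5 (w=11); MST = {0-5(w=11) 2-5(w=5) 3-4(w=7)}
step 4: add edge 1-5 (w=12); MST = {0-5(w=11) 1-5(w=12) 2-5(w=5) 3-4(w=7)}
step 5: add edge 0-4 (w=13); MST = {0-4(w=13) 0-5(w=11) 1-5(w=12) 2-5(w=5) 3-4(w=7)}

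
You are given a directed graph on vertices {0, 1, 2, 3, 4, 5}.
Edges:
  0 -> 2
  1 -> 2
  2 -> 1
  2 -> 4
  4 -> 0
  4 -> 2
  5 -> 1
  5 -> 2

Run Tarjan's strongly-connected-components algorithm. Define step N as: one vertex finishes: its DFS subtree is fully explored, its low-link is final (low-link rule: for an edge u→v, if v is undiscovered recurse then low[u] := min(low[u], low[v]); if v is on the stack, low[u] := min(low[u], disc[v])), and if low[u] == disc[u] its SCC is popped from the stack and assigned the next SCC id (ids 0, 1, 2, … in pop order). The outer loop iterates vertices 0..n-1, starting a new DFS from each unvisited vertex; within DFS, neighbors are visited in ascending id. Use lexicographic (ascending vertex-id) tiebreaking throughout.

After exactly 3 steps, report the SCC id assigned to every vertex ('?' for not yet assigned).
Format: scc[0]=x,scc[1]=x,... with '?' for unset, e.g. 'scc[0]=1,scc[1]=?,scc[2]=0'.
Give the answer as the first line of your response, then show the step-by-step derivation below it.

scc[0]=?,scc[1]=?,scc[2]=?,scc[3]=?,scc[4]=?,scc[5]=?

step 1: low=(low[0]=0,low[1]=1,low[2]=1,low[3]=?,low[4]=?,low[5]=?); scc=(scc[0]=?,scc[1]=?,scc[2]=?,scc[3]=?,scc[4]=?,scc[5]=?)
step 2: low=(low[0]=0,low[1]=1,low[2]=1,low[3]=?,low[4]=0,low[5]=?); scc=(scc[0]=?,scc[1]=?,scc[2]=?,scc[3]=?,scc[4]=?,scc[5]=?)
step 3: low=(low[0]=0,low[1]=1,low[2]=0,low[3]=?,low[4]=0,low[5]=?); scc=(scc[0]=?,scc[1]=?,scc[2]=?,scc[3]=?,scc[4]=?,scc[5]=?)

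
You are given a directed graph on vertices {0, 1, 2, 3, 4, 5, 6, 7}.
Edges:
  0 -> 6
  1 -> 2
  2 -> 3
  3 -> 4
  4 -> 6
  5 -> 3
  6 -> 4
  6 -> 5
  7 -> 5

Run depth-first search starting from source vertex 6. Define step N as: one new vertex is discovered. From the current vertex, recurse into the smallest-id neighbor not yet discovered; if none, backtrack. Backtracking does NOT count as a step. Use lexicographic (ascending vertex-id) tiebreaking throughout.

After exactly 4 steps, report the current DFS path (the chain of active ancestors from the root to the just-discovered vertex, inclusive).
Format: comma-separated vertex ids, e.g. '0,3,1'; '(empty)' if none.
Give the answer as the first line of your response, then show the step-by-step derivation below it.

6,5,3

step 1: discover 6; path=6; order=6
step 2: discover 4; path=6>4; order=6,4
step 3: discover 5; path=6>5; order=6,4,5
step 4: discover 3; path=6>5>3; order=6,4,5,3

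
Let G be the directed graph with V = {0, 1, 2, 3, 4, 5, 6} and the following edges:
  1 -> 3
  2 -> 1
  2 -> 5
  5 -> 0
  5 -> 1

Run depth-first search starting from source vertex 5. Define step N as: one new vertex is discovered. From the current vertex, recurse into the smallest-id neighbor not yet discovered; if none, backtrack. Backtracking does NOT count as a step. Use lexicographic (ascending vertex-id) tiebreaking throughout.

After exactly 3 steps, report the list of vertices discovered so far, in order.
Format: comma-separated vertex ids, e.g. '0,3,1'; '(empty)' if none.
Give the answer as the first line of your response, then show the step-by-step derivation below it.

5,0,1

step 1: discover 5; path=5; order=5
step 2: discover 0; path=5>0; order=5,0
step 3: discover 1; path=5>1; order=5,0,1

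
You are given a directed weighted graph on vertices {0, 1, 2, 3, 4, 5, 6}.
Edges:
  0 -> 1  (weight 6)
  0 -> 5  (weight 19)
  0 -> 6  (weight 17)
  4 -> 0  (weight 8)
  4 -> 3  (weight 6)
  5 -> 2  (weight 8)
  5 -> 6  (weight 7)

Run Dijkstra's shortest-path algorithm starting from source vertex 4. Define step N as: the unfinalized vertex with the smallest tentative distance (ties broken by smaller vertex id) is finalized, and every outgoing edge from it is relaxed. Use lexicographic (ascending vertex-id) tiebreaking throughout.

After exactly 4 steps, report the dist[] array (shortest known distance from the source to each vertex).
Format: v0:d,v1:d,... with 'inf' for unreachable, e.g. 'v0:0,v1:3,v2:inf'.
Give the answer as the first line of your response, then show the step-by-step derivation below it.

v0:8,v1:14,v2:inf,v3:6,v4:0,v5:27,v6:25

step 1: dist = v0:8,v1:inf,v2:inf,v3:6,v4:0,v5:inf,v6:inf
step 2: dist = v0:8,v1:inf,v2:inf,v3:6,v4:0,v5:inf,v6:inf
step 3: dist = v0:8,v1:14,v2:inf,v3:6,v4:0,v5:27,v6:25
step 4: dist = v0:8,v1:14,v2:inf,v3:6,v4:0,v5:27,v6:25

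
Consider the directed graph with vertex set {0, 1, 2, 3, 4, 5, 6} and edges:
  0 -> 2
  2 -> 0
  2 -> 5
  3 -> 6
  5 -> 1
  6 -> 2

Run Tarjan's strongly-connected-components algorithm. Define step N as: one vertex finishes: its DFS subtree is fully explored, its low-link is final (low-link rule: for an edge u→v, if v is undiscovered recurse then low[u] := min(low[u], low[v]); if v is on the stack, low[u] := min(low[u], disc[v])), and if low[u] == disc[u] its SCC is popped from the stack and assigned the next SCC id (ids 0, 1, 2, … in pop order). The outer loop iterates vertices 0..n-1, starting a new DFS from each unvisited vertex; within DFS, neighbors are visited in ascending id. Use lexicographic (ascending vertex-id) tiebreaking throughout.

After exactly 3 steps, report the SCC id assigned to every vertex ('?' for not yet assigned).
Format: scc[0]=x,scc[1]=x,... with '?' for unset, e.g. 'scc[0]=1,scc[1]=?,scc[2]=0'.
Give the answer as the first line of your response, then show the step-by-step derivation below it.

scc[0]=?,scc[1]=0,scc[2]=?,scc[3]=?,scc[4]=?,scc[5]=1,scc[6]=?

step 1: low=(low[0]=0,low[1]=3,low[2]=0,low[3]=?,low[4]=?,low[5]=2,low[6]=?); scc=(scc[0]=?,scc[1]=0,scc[2]=?,scc[3]=?,scc[4]=?,scc[5]=?,scc[6]=?)
step 2: low=(low[0]=0,low[1]=3,low[2]=0,low[3]=?,low[4]=?,low[5]=2,low[6]=?); scc=(scc[0]=?,scc[1]=0,scc[2]=?,scc[3]=?,scc[4]=?,scc[5]=1,scc[6]=?)
step 3: low=(low[0]=0,low[1]=3,low[2]=0,low[3]=?,low[4]=?,low[5]=2,low[6]=?); scc=(scc[0]=?,scc[1]=0,scc[2]=?,scc[3]=?,scc[4]=?,scc[5]=1,scc[6]=?)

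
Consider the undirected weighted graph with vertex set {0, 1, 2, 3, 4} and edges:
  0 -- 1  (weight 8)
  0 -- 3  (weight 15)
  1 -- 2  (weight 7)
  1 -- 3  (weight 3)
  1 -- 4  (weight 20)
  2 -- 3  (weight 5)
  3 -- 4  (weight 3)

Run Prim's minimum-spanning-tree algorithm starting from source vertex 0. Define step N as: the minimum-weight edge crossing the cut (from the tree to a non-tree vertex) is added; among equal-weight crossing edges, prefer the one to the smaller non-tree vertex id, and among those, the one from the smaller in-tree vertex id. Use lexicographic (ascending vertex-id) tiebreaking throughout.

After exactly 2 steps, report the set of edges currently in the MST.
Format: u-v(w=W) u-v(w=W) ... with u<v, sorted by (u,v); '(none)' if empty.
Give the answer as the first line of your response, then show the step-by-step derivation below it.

0-1(w=8) 1-3(w=3)

step 1: add edge 0-1 (w=8); MST = {0-1(w=8)}
step 2: add edge 1-3 (w=3); MST = {0-1(w=8) 1-3(w=3)}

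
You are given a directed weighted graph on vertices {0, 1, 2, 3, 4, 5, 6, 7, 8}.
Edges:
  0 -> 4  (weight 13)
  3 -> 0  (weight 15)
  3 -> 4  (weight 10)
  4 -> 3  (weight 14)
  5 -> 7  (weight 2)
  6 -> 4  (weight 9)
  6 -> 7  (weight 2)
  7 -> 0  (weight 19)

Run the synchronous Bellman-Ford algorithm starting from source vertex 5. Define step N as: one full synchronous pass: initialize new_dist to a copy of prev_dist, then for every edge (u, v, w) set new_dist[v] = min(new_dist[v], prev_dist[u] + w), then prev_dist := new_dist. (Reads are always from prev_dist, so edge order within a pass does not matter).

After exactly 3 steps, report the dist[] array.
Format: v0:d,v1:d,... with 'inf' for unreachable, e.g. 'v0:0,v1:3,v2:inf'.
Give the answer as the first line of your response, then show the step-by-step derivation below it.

v0:21,v1:inf,v2:inf,v3:inf,v4:34,v5:0,v6:inf,v7:2,v8:inf

step 1: dist = v0:inf,v1:inf,v2:inf,v3:inf,v4:inf,v5:0,v6:inf,v7:2,v8:inf
step 2: dist = v0:21,v1:inf,v2:inf,v3:inf,v4:inf,v5:0,v6:inf,v7:2,v8:inf
step 3: dist = v0:21,v1:inf,v2:inf,v3:inf,v4:34,v5:0,v6:inf,v7:2,v8:inf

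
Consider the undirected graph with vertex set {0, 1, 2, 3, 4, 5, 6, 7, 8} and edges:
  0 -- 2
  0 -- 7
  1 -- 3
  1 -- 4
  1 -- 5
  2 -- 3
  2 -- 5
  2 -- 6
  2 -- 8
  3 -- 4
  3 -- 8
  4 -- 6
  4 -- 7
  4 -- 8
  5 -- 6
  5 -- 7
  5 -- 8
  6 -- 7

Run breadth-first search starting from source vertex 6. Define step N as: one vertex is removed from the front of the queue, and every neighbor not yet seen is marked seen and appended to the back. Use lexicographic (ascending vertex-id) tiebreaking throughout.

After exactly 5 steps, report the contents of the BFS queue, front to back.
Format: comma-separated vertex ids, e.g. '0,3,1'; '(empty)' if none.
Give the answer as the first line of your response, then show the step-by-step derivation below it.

0,3,8,1

step 1: dequeue 6; queue=[2,4,5,7]; order=6
step 2: dequeue 2; queue=[4,5,7,0,3,8]; order=6,2
step 3: dequeue 4; queue=[5,7,0,3,8,1]; order=6,2,4
step 4: dequeue 5; queue=[7,0,3,8,1]; order=6,2,4,5
step 5: dequeue 7; queue=[0,3,8,1]; order=6,2,4,5,7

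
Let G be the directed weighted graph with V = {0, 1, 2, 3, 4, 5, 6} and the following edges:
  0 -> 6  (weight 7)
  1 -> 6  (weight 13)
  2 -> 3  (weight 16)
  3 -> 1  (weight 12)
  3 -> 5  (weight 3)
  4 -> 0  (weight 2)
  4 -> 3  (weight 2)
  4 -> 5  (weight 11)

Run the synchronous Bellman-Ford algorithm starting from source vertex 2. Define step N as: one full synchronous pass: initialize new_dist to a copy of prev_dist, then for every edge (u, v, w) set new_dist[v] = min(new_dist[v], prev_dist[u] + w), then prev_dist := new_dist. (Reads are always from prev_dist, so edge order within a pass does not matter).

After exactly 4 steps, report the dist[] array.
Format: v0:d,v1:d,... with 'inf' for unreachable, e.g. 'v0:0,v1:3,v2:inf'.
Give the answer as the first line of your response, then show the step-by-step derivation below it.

v0:inf,v1:28,v2:0,v3:16,v4:inf,v5:19,v6:41

step 1: dist = v0:inf,v1:inf,v2:0,v3:16,v4:inf,v5:inf,v6:inf
step 2: dist = v0:inf,v1:28,v2:0,v3:16,v4:inf,v5:19,v6:inf
step 3: dist = v0:inf,v1:28,v2:0,v3:16,v4:inf,v5:19,v6:41
step 4: dist = v0:inf,v1:28,v2:0,v3:16,v4:inf,v5:19,v6:41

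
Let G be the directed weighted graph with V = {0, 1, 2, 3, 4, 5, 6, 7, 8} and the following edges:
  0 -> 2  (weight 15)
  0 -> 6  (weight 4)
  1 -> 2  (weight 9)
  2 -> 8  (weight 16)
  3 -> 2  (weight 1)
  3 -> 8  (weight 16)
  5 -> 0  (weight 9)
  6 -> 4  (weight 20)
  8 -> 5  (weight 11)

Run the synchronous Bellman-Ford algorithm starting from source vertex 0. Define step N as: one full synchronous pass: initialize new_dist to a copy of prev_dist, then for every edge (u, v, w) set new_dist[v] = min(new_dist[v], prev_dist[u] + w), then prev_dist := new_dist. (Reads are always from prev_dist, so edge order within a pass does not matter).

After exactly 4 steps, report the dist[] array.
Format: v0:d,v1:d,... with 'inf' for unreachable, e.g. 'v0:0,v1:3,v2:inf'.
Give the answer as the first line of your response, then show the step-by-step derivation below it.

v0:0,v1:inf,v2:15,v3:inf,v4:24,v5:42,v6:4,v7:inf,v8:31

step 1: dist = v0:0,v1:inf,v2:15,v3:inf,v4:inf,v5:inf,v6:4,v7:inf,v8:inf
step 2: dist = v0:0,v1:inf,v2:15,v3:inf,v4:24,v5:inf,v6:4,v7:inf,v8:31
step 3: dist = v0:0,v1:inf,v2:15,v3:inf,v4:24,v5:42,v6:4,v7:inf,v8:31
step 4: dist = v0:0,v1:inf,v2:15,v3:inf,v4:24,v5:42,v6:4,v7:inf,v8:31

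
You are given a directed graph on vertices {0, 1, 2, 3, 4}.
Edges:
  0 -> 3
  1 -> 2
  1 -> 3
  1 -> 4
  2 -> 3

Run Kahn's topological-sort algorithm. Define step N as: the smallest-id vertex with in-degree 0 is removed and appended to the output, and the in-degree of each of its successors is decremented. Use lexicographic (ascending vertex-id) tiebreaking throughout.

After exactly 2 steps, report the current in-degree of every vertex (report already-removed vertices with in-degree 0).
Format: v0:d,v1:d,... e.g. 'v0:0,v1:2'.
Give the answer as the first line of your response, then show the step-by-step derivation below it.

v0:0,v1:0,v2:0,v3:1,v4:0

step 1: output 0; order=[0]; indeg=(0,0,1,2,1)
step 2: output 1; order=[0,1]; indeg=(0,0,0,1,0)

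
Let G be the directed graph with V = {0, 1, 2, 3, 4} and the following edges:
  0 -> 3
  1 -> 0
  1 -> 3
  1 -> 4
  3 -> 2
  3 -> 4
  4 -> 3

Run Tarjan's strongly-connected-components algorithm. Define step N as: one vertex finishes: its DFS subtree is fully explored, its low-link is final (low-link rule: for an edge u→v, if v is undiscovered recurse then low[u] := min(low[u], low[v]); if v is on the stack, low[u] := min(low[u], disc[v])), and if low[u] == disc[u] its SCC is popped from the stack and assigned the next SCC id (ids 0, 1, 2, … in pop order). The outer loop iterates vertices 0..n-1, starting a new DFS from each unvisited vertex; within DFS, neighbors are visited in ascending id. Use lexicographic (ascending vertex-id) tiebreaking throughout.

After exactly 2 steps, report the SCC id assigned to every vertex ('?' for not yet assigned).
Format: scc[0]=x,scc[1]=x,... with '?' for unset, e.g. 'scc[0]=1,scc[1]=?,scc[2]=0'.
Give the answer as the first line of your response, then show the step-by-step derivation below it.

scc[0]=?,scc[1]=?,scc[2]=0,scc[3]=?,scc[4]=?

step 1: low=(low[0]=0,low[1]=?,low[2]=2,low[3]=1,low[4]=?); scc=(scc[0]=?,scc[1]=?,scc[2]=0,scc[3]=?,scc[4]=?)
step 2: low=(low[0]=0,low[1]=?,low[2]=2,low[3]=1,low[4]=1); scc=(scc[0]=?,scc[1]=?,scc[2]=0,scc[3]=?,scc[4]=?)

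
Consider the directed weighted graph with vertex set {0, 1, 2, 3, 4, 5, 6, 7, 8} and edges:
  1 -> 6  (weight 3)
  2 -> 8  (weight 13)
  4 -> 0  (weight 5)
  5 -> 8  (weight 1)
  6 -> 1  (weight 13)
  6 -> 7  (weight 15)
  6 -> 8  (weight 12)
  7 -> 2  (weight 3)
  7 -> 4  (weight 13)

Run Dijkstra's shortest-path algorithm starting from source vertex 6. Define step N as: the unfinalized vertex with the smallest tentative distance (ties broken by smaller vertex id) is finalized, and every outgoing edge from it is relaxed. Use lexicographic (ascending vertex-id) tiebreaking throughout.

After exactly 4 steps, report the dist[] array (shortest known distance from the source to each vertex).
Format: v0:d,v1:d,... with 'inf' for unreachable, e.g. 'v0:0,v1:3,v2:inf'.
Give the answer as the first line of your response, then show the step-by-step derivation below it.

v0:inf,v1:13,v2:18,v3:inf,v4:28,v5:inf,v6:0,v7:15,v8:12

step 1: dist = v0:inf,v1:13,v2:inf,v3:inf,v4:inf,v5:inf,v6:0,v7:15,v8:12
step 2: dist = v0:inf,v1:13,v2:inf,v3:inf,v4:inf,v5:inf,v6:0,v7:15,v8:12
step 3: dist = v0:inf,v1:13,v2:inf,v3:inf,v4:inf,v5:inf,v6:0,v7:15,v8:12
step 4: dist = v0:inf,v1:13,v2:18,v3:inf,v4:28,v5:inf,v6:0,v7:15,v8:12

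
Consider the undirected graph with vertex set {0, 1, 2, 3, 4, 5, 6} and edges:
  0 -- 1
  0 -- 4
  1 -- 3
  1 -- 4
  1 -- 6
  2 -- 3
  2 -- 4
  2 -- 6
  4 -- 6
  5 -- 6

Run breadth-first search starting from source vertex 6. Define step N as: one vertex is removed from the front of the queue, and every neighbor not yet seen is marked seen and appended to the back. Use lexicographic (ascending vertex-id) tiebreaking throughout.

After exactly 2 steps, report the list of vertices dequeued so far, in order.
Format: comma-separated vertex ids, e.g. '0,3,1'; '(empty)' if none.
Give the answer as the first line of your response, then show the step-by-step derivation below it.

6,1

step 1: dequeue 6; queue=[1,2,4,5]; order=6
step 2: dequeue 1; queue=[2,4,5,0,3]; order=6,1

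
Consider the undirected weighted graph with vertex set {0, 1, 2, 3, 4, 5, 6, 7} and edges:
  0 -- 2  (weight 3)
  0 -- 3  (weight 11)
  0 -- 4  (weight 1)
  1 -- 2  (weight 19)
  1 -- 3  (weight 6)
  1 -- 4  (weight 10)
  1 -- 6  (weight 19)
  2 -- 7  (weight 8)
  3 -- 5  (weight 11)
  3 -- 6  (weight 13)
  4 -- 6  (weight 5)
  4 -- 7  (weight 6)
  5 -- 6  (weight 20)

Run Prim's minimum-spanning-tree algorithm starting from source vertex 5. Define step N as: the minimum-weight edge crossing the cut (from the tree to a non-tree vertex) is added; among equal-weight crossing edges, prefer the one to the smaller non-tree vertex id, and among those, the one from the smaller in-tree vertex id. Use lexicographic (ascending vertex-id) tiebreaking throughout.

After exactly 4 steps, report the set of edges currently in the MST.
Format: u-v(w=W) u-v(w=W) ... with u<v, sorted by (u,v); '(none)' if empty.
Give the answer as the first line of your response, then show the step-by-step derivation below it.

0-4(w=1) 1-3(w=6) 1-4(w=10) 3-5(w=11)

step 1: add edge 3-5 (w=11); MST = {3-5(w=11)}
step 2: add edge 1-3 (w=6); MST = {1-3(w=6) 3-5(w=11)}
step 3: add edge 1-4 (w=10); MST = {1-3(w=6) 1-4(w=10) 3-5(w=11)}
step 4: add edge 0-4 (w=1); MST = {0-4(w=1) 1-3(w=6) 1-4(w=10) 3-5(w=11)}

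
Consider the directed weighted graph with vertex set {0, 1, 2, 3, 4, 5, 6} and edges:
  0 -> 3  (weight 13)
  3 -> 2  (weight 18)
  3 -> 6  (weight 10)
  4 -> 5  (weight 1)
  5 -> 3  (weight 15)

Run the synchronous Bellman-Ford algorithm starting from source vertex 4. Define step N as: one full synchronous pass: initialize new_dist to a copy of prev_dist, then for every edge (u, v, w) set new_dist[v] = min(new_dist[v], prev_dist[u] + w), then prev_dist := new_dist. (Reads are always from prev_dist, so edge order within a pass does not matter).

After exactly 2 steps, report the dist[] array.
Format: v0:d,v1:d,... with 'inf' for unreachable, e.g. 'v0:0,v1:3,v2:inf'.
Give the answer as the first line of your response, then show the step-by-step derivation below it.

v0:inf,v1:inf,v2:inf,v3:16,v4:0,v5:1,v6:inf

step 1: dist = v0:inf,v1:inf,v2:inf,v3:inf,v4:0,v5:1,v6:inf
step 2: dist = v0:inf,v1:inf,v2:inf,v3:16,v4:0,v5:1,v6:inf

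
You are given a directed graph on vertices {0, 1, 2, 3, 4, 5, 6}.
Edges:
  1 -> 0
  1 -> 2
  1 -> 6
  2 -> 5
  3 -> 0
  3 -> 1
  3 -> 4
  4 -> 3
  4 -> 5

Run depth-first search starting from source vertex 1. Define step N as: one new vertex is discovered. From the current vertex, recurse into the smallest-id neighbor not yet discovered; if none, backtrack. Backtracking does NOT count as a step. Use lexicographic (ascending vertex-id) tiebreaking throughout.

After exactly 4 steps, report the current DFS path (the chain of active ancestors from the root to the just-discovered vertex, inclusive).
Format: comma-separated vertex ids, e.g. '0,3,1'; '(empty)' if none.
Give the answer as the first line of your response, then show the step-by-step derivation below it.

1,2,5

step 1: discover 1; path=1; order=1
step 2: discover 0; path=1>0; order=1,0
step 3: discover 2; path=1>2; order=1,0,2
step 4: discover 5; path=1>2>5; order=1,0,2,5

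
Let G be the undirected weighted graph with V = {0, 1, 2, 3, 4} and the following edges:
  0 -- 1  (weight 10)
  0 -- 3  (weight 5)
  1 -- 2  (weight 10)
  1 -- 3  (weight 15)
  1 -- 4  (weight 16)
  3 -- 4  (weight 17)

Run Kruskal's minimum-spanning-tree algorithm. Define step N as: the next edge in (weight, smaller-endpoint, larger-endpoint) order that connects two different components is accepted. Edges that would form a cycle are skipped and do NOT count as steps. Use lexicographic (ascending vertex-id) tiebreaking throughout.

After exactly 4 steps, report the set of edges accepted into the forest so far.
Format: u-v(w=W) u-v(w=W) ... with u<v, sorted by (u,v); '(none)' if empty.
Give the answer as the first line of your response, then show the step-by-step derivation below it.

0-1(w=10) 0-3(w=5) 1-2(w=10) 1-4(w=16)

step 1: add edge 0-3 (w=5); MST = {0-3(w=5)}
step 2: add edge 0-1 (w=10); MST = {0-1(w=10) 0-3(w=5)}
step 3: add edge 1-2 (w=10); MST = {0-1(w=10) 0-3(w=5) 1-2(w=10)}
step 4: add edge 1-4 (w=16); MST = {0-1(w=10) 0-3(w=5) 1-2(w=10) 1-4(w=16)}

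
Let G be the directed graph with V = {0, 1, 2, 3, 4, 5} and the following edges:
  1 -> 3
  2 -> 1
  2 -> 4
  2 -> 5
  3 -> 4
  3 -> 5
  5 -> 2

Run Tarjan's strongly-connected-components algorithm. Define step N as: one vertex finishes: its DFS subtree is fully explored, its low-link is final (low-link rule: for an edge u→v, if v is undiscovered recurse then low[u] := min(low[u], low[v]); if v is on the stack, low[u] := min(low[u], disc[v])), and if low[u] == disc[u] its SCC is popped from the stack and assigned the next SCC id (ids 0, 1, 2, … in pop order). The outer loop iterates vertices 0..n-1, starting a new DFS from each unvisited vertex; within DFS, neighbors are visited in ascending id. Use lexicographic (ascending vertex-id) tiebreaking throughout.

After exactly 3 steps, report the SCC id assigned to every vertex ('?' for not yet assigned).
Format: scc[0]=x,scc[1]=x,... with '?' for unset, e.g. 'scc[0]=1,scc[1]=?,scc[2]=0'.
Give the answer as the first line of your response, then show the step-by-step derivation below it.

scc[0]=0,scc[1]=?,scc[2]=?,scc[3]=?,scc[4]=1,scc[5]=?

step 1: low=(low[0]=0,low[1]=?,low[2]=?,low[3]=?,low[4]=?,low[5]=?); scc=(scc[0]=0,scc[1]=?,scc[2]=?,scc[3]=?,scc[4]=?,scc[5]=?)
step 2: low=(low[0]=0,low[1]=1,low[2]=?,low[3]=2,low[4]=3,low[5]=?); scc=(scc[0]=0,scc[1]=?,scc[2]=?,scc[3]=?,scc[4]=1,scc[5]=?)
step 3: low=(low[0]=0,low[1]=1,low[2]=1,low[3]=2,low[4]=3,low[5]=4); scc=(scc[0]=0,scc[1]=?,scc[2]=?,scc[3]=?,scc[4]=1,scc[5]=?)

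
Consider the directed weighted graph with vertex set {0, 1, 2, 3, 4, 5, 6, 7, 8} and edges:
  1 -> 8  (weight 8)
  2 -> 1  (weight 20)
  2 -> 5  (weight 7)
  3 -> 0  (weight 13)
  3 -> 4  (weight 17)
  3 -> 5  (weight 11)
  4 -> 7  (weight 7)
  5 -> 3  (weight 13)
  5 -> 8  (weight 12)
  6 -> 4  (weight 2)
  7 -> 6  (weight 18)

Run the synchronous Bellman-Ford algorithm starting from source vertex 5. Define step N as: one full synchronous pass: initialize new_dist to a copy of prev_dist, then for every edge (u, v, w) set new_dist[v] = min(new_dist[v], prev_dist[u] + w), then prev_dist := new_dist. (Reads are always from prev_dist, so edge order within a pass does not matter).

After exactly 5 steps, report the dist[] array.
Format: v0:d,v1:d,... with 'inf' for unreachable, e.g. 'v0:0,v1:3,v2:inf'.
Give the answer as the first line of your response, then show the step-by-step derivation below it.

v0:26,v1:inf,v2:inf,v3:13,v4:30,v5:0,v6:55,v7:37,v8:12

step 1: dist = v0:inf,v1:inf,v2:inf,v3:13,v4:inf,v5:0,v6:inf,v7:inf,v8:12
step 2: dist = v0:26,v1:inf,v2:inf,v3:13,v4:30,v5:0,v6:inf,v7:inf,v8:12
step 3: dist = v0:26,v1:inf,v2:inf,v3:13,v4:30,v5:0,v6:inf,v7:37,v8:12
step 4: dist = v0:26,v1:inf,v2:inf,v3:13,v4:30,v5:0,v6:55,v7:37,v8:12
step 5: dist = v0:26,v1:inf,v2:inf,v3:13,v4:30,v5:0,v6:55,v7:37,v8:12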